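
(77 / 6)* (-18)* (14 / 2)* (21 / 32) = -33957 / 32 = -1061.16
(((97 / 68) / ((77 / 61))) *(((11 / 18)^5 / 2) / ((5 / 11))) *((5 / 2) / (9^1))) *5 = 4764693835 / 32379637248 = 0.15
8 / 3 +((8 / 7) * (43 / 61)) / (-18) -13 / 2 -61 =-498653 / 7686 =-64.88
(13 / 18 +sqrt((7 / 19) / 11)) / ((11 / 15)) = 15 * sqrt(1463) / 2299 +65 / 66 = 1.23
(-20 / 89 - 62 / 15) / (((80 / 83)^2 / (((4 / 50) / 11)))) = -20040101 / 587400000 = -0.03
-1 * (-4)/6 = 2/3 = 0.67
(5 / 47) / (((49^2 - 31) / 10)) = 5 / 11139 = 0.00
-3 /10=-0.30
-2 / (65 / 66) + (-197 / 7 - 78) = -49219 / 455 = -108.17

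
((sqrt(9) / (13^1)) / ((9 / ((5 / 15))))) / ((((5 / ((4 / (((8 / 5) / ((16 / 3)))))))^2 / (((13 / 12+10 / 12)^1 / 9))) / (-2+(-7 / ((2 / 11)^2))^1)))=-8740 / 3159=-2.77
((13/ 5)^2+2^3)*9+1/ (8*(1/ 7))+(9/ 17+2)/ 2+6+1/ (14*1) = 141.05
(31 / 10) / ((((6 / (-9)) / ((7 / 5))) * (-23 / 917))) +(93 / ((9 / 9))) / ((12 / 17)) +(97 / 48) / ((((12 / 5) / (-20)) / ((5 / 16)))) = 511423517 / 1324800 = 386.04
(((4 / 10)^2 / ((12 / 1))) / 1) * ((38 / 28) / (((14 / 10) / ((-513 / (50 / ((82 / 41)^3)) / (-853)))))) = 6498 / 5224625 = 0.00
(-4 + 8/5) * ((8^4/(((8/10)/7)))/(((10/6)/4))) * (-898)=926908416/5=185381683.20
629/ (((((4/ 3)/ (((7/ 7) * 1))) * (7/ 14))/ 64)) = 60384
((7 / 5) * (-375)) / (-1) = 525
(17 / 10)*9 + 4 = 193 / 10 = 19.30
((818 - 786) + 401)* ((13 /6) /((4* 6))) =39.09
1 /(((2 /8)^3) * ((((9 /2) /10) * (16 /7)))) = 560 /9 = 62.22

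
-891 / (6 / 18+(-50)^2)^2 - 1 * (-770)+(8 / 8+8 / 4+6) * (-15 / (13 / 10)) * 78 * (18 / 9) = -868168973449 / 56265001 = -15430.00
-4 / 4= -1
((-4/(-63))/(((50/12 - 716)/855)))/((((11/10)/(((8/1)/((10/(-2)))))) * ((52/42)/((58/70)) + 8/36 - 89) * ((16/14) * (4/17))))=-266220/56330219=-0.00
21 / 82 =0.26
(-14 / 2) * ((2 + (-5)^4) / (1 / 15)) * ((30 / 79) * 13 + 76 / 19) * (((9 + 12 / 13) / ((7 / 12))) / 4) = -2569652910 / 1027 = -2502096.31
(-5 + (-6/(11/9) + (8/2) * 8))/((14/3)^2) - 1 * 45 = -94833/2156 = -43.99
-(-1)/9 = 1/9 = 0.11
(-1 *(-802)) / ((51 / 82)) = 65764 / 51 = 1289.49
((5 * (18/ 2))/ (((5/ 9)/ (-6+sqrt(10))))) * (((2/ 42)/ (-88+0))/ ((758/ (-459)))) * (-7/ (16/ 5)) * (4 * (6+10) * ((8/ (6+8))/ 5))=74358/ 29183-12393 * sqrt(10)/ 29183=1.21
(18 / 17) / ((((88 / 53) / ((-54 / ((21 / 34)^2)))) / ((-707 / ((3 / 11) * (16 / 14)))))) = 819009 / 4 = 204752.25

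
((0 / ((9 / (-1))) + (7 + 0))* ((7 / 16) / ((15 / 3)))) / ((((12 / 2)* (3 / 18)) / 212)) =2597 / 20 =129.85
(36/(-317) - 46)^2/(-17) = -213685924/1708313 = -125.09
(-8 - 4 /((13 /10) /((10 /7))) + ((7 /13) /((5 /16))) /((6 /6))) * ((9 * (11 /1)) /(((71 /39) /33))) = -47593656 /2485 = -19152.38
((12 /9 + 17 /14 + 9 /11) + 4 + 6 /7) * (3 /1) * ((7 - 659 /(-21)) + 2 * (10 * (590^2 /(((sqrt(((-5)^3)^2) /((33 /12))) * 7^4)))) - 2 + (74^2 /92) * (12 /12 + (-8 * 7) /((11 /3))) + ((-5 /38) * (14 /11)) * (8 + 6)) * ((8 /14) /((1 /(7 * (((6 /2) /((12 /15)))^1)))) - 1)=-98879617454017 /380873031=-259613.07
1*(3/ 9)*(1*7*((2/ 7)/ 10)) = 0.07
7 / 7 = 1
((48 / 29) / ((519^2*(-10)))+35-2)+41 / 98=42637600841 / 1275873270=33.42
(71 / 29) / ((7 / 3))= 213 / 203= 1.05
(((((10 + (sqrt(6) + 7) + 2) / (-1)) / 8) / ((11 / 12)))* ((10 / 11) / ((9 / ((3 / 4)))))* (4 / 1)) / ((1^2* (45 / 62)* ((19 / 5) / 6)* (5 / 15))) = -620 / 121 - 620* sqrt(6) / 2299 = -5.78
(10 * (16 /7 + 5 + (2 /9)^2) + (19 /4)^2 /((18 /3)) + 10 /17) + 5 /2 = 80.20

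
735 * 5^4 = 459375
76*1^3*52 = 3952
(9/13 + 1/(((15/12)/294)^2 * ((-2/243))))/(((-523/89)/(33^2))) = 211715237180007/169975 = 1245566919.72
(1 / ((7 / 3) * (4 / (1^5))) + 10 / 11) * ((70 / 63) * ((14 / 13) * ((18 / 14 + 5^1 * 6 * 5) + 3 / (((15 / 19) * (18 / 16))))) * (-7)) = -1386277 / 1053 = -1316.50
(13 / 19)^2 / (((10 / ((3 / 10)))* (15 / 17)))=2873 / 180500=0.02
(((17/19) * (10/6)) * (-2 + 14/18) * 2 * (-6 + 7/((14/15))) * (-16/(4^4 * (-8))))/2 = -935/43776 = -0.02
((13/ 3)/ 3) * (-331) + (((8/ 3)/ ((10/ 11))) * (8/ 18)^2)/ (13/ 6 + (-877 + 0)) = -1016391523/ 2125845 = -478.11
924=924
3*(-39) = -117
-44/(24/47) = -517/6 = -86.17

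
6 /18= 1 /3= 0.33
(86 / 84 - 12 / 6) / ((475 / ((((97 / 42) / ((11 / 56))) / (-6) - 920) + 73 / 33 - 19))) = 1905188 / 987525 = 1.93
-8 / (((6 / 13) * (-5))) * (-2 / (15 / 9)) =-104 / 25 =-4.16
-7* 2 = -14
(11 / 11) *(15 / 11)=15 / 11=1.36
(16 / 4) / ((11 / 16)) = 64 / 11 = 5.82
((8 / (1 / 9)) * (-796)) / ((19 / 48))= -2750976 / 19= -144788.21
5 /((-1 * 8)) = -5 /8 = -0.62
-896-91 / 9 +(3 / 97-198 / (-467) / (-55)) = -1847019394 / 2038455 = -906.09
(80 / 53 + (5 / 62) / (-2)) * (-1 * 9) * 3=-260685 / 6572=-39.67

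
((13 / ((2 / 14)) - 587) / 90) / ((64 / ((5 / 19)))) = -31 / 1368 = -0.02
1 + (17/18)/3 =71/54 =1.31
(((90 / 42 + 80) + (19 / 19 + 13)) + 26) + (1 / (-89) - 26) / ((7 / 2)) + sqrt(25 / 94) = 5 * sqrt(94) / 94 + 71465 / 623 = 115.23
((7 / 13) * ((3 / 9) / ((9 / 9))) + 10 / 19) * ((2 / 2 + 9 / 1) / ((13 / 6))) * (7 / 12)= 18305 / 9633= 1.90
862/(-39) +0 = -862/39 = -22.10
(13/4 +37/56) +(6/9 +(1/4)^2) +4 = 2903/336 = 8.64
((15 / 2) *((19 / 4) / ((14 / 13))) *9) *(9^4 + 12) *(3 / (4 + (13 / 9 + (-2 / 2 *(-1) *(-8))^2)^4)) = 123258705453 / 385133460752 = 0.32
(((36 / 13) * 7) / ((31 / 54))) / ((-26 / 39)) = -20412 / 403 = -50.65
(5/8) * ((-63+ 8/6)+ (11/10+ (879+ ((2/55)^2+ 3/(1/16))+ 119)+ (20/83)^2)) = 123221427071/200056560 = 615.93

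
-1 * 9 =-9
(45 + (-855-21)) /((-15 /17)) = 4709 /5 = 941.80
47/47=1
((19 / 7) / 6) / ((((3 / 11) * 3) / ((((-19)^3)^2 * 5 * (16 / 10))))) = 39330356516 / 189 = 208097124.42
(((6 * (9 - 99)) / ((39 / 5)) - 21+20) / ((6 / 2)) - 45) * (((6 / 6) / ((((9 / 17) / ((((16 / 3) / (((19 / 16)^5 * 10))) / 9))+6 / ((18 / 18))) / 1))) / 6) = -6559891456 / 15589637973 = -0.42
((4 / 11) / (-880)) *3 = -3 / 2420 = -0.00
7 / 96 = 0.07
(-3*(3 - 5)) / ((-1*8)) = -3 / 4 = -0.75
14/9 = 1.56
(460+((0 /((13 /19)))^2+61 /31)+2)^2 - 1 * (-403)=207257972 /961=215669.07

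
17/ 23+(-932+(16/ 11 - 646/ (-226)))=-26500514/ 28589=-926.95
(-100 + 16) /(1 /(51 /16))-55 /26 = -14033 /52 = -269.87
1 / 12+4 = 49 / 12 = 4.08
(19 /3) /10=19 /30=0.63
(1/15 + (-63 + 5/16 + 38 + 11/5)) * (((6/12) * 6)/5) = -5381/400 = -13.45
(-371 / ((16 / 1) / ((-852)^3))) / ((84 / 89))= 15194395683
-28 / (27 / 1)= -28 / 27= -1.04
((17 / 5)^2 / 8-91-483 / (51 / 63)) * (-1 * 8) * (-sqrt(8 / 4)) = -2333087 * sqrt(2) / 425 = -7763.49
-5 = -5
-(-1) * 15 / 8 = 15 / 8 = 1.88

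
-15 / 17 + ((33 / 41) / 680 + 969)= 26991153 / 27880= 968.12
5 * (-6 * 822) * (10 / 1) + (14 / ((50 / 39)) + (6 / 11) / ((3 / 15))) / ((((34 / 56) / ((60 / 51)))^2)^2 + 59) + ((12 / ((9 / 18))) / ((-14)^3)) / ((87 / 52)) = -17416500468417416120228 / 70626587251422433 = -246599.77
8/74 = 4/37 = 0.11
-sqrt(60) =-2 * sqrt(15) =-7.75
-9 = -9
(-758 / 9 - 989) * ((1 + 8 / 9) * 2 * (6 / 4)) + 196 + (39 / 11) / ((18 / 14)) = -1747202 / 297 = -5882.84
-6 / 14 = -3 / 7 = -0.43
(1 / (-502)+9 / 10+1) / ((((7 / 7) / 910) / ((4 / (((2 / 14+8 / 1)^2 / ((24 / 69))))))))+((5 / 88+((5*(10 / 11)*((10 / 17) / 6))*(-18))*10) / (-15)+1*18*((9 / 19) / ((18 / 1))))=393388782227 / 9353229864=42.06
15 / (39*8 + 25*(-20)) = -15 / 188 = -0.08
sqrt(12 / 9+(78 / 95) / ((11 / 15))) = 1.57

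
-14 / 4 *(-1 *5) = 35 / 2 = 17.50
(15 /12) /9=5 /36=0.14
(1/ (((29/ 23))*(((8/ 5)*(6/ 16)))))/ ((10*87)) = 23/ 15138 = 0.00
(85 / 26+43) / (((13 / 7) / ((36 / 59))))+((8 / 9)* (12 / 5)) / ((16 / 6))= 797774 / 49855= 16.00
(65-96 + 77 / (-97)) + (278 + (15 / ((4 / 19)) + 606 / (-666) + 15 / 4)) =3448630 / 10767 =320.30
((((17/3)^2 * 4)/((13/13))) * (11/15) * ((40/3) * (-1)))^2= 10348585984/6561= 1577287.91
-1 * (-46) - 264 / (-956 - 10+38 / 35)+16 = 525776 / 8443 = 62.27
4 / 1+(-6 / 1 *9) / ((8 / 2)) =-19 / 2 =-9.50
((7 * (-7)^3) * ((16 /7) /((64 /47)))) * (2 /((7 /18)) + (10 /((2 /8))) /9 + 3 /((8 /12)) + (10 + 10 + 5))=-11342275 /72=-157531.60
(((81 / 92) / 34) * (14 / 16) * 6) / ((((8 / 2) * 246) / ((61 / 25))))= 34587 / 102598400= 0.00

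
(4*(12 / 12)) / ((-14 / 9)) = -2.57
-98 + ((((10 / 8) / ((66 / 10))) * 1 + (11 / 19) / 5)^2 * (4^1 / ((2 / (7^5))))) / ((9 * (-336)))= -3363866744329 / 33966345600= -99.04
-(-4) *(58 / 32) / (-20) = -29 / 80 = -0.36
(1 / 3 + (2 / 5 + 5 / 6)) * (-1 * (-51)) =799 / 10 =79.90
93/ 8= 11.62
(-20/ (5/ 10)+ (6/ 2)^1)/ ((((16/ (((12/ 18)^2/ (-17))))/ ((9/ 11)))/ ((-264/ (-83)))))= 222/ 1411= 0.16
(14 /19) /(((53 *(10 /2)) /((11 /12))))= 77 /30210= 0.00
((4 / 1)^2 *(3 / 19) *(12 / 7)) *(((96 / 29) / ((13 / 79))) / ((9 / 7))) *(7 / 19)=3397632 / 136097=24.96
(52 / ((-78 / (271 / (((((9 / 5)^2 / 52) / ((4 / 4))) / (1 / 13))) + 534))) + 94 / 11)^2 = 2325460302916 / 7144929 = 325470.04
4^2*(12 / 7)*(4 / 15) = 256 / 35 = 7.31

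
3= 3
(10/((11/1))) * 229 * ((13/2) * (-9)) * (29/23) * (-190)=738147150/253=2917577.67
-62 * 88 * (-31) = 169136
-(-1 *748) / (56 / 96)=8976 / 7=1282.29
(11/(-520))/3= -11/1560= -0.01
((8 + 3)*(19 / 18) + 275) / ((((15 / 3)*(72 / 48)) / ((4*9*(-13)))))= -17884.53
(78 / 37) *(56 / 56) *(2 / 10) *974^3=72072813072 / 185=389582773.36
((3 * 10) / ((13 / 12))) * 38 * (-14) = -191520 / 13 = -14732.31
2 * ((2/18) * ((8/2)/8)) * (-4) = -0.44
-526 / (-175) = 526 / 175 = 3.01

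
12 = 12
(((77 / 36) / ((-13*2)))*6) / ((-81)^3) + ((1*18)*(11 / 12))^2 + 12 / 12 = 5663433896 / 20726199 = 273.25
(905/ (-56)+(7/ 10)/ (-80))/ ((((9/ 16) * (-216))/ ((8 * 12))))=20122/ 1575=12.78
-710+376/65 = -45774/65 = -704.22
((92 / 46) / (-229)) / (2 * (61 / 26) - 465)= 13 / 685168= 0.00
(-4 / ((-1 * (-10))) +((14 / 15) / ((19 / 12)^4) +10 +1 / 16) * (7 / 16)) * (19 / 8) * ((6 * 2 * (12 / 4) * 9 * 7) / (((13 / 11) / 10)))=4231632976263 / 22826752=185380.42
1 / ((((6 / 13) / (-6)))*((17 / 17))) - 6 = -19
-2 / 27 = -0.07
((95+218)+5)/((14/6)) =954/7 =136.29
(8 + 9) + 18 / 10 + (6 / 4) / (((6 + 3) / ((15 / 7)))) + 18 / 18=1411 / 70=20.16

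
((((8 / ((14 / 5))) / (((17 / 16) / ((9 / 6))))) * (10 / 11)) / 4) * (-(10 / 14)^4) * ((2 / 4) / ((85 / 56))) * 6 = -3600000 / 7632779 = -0.47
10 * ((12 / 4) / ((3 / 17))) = 170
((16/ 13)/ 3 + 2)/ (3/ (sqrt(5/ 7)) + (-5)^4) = 146875/ 38084709 - 47 * sqrt(35)/ 12694903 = 0.00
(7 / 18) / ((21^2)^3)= 1 / 220541454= 0.00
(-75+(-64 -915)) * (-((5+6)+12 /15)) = 62186 /5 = 12437.20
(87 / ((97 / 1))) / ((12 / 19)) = 551 / 388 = 1.42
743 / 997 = 0.75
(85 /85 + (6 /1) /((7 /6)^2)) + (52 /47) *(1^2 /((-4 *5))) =61638 /11515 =5.35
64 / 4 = 16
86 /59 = 1.46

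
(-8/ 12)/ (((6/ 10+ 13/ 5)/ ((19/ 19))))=-5/ 24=-0.21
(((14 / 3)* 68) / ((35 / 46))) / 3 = 6256 / 45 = 139.02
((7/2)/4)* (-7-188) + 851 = 5443/8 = 680.38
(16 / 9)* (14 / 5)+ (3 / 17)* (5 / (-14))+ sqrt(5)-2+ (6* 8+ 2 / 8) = sqrt(5)+ 1095949 / 21420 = 53.40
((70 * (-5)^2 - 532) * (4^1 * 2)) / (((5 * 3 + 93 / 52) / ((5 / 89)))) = 844480 / 25899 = 32.61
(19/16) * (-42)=-399/8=-49.88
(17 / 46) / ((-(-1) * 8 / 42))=357 / 184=1.94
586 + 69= 655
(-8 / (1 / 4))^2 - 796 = 228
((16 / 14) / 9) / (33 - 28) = 8 / 315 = 0.03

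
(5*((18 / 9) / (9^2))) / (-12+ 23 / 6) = -20 / 1323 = -0.02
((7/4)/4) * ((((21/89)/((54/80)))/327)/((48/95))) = 23275/25144992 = 0.00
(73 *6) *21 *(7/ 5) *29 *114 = 212860116/ 5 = 42572023.20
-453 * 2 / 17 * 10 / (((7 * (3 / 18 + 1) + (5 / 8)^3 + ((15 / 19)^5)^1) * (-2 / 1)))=17228894929920 / 563637090677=30.57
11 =11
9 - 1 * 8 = 1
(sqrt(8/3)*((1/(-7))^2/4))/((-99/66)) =-sqrt(6)/441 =-0.01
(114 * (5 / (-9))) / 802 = -95 / 1203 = -0.08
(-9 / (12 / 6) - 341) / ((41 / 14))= -4837 / 41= -117.98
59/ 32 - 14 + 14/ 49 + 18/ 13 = -30535/ 2912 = -10.49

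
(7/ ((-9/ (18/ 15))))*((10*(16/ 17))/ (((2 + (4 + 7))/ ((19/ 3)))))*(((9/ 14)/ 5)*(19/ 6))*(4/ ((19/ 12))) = -4864/ 1105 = -4.40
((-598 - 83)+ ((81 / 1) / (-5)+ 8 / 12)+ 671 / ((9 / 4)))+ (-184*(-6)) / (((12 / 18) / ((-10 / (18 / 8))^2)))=161564 / 5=32312.80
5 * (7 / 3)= 35 / 3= 11.67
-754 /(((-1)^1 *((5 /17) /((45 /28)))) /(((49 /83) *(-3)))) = -1211301 /166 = -7296.99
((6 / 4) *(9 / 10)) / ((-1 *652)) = -27 / 13040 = -0.00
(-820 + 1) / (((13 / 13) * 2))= -819 / 2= -409.50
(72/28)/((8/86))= 387/14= 27.64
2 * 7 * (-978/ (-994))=978/ 71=13.77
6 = 6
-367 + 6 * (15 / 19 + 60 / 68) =-356.97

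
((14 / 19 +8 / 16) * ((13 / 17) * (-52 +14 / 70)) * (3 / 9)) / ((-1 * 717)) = 0.02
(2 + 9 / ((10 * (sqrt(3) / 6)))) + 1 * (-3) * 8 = -18.88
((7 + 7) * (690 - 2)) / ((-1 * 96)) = -301 / 3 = -100.33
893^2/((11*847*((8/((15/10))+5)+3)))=2392347/372680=6.42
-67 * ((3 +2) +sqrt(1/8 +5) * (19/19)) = -335-67 * sqrt(82)/4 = -486.68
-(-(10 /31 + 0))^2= -100 /961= -0.10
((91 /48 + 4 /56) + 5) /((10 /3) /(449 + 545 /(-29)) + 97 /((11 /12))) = 80317369 /1219942696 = 0.07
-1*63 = -63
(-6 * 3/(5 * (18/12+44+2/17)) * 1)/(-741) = 68/638495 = 0.00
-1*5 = -5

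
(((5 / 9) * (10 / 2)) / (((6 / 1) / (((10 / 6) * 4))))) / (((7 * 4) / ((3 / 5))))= 25 / 378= 0.07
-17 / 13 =-1.31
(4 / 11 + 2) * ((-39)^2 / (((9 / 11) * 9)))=488.22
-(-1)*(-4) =-4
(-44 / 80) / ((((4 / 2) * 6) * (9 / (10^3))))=-275 / 54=-5.09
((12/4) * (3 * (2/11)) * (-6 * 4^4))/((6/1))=-4608/11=-418.91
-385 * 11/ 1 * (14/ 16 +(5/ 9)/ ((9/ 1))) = -2570645/ 648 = -3967.04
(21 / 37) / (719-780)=-21 / 2257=-0.01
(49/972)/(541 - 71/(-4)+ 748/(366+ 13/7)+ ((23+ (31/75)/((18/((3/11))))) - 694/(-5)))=1387925/19894266279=0.00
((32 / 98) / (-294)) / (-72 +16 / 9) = 3 / 189679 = 0.00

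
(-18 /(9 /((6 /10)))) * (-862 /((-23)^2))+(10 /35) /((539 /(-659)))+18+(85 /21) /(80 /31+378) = 407585879357 /20777495970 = 19.62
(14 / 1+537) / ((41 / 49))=26999 / 41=658.51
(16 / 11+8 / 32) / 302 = 75 / 13288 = 0.01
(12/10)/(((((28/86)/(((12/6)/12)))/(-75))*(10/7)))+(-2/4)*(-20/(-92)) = -2977/92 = -32.36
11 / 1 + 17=28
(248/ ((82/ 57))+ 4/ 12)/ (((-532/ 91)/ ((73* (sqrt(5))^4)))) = -504037625/ 9348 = -53919.30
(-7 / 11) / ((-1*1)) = 7 / 11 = 0.64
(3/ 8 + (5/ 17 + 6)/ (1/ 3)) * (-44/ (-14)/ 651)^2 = 35211/ 78450274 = 0.00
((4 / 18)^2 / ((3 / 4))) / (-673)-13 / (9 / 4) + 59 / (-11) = -20042789 / 1798929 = -11.14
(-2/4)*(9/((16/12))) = -27/8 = -3.38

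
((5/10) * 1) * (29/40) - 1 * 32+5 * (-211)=-86931/80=-1086.64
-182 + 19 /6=-1073 /6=-178.83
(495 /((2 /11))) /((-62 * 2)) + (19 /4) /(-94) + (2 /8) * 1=-126795 /5828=-21.76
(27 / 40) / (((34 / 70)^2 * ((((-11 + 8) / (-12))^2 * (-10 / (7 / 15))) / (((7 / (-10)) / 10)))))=21609 / 144500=0.15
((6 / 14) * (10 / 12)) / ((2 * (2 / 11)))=55 / 56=0.98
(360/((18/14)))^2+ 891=79291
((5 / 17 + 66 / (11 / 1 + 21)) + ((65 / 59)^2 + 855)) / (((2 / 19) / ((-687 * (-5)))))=28017296.92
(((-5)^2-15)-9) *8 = 8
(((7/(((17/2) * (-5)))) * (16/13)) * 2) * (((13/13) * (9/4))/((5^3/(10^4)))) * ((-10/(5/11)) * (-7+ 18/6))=-1419264/221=-6422.01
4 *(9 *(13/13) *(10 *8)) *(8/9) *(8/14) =1462.86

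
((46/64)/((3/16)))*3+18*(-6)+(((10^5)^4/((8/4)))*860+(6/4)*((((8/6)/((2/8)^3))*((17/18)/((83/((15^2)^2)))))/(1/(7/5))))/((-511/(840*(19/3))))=-5424880000000000013024529387/12118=-447671232876712329841931.80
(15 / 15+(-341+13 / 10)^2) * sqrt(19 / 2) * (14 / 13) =383037.54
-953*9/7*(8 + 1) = -77193/7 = -11027.57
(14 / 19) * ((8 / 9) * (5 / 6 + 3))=1288 / 513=2.51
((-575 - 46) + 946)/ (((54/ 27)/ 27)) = 8775/ 2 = 4387.50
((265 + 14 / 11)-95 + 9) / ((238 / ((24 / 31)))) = 23796 / 40579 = 0.59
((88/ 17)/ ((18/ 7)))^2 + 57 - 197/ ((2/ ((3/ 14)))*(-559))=22383313123/ 366397668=61.09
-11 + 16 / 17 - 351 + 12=-5934 / 17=-349.06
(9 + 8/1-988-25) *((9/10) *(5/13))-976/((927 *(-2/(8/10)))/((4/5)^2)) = -518945734/1506375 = -344.50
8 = 8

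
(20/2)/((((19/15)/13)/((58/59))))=113100/1121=100.89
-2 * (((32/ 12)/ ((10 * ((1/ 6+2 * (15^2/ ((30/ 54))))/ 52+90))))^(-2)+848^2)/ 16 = -151572998849/ 1384448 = -109482.62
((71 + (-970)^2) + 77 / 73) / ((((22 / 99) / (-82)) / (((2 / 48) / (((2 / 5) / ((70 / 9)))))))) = -61607204750 / 219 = -281311437.21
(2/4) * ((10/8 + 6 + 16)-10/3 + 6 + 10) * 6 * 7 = 3017/4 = 754.25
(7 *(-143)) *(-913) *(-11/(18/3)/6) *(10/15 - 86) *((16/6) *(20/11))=9358469120/81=115536655.80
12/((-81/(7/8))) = -7/54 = -0.13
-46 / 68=-0.68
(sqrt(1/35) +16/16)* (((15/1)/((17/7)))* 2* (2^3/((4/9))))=108* sqrt(35)/17 +3780/17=259.94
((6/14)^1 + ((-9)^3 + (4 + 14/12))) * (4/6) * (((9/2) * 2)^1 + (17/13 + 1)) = -212681/39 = -5453.36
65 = 65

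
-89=-89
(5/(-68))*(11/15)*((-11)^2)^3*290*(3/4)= -2825639795/136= -20776763.20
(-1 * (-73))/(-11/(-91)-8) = -6643/717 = -9.26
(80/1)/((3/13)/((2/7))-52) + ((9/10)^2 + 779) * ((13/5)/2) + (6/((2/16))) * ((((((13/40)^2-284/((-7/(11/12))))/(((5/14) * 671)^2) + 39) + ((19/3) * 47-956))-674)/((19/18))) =-1431326336053137/24763255000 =-57800.41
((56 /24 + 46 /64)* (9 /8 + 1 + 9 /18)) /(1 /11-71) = -0.11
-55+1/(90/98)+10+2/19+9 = -34.81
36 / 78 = 6 / 13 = 0.46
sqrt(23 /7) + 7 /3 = sqrt(161) /7 + 7 /3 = 4.15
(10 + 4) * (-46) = -644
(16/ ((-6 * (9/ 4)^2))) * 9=-4.74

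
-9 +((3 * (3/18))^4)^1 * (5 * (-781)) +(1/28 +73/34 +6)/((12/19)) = -85718/357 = -240.11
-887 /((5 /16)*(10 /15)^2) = -31932 /5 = -6386.40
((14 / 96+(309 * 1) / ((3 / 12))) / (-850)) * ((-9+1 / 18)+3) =1269769 / 146880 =8.64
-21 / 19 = -1.11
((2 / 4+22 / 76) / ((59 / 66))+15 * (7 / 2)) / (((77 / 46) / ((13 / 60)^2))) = 1.50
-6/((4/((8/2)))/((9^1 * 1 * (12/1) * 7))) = -4536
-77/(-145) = 0.53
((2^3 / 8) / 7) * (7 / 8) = 1 / 8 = 0.12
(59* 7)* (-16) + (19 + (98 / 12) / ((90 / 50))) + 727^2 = 28185005 / 54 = 521944.54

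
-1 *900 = -900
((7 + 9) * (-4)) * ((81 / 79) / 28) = -1296 / 553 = -2.34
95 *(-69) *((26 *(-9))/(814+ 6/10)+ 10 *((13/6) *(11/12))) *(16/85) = -5016891100/207723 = -24151.83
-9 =-9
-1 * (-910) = 910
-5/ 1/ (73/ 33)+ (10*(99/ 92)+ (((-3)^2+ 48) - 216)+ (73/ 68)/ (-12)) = -206316383/ 1370064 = -150.59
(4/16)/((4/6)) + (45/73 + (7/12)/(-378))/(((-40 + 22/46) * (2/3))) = 10080833/28666224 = 0.35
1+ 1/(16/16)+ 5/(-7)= 9/7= 1.29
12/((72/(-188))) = -94/3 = -31.33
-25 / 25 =-1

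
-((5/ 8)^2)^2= -625/ 4096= -0.15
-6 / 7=-0.86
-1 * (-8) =8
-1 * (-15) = 15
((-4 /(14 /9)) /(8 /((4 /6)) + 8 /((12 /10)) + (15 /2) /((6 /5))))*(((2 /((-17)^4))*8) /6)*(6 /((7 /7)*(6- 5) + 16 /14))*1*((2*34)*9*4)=-165888 /7344935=-0.02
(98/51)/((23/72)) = 2352/391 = 6.02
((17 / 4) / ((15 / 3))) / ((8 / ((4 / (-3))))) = -17 / 120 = -0.14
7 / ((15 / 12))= 28 / 5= 5.60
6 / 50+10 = 253 / 25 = 10.12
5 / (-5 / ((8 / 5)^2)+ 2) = 320 / 3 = 106.67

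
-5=-5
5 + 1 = 6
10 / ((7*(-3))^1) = -10 / 21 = -0.48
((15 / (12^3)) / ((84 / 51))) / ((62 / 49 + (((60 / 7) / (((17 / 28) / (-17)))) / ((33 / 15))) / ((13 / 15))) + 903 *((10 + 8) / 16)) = 0.00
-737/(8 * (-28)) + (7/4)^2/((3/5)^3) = 105649/6048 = 17.47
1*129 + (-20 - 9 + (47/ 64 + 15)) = 7407/ 64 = 115.73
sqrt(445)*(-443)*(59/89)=-26137*sqrt(445)/89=-6195.06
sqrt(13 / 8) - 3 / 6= -1 / 2 + sqrt(26) / 4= 0.77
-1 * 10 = -10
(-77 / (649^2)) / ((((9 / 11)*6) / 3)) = -7 / 62658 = -0.00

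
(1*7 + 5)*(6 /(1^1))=72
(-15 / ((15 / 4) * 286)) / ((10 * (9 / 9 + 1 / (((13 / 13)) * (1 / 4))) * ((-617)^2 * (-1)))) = 1 / 1360963175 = 0.00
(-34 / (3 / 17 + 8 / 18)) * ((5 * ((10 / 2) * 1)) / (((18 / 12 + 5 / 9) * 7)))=-468180 / 4921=-95.14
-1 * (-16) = 16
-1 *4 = -4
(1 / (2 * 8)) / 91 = 1 / 1456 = 0.00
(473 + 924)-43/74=103335/74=1396.42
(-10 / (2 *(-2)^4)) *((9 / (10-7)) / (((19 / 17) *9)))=-85 / 912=-0.09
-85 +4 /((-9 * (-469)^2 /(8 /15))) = -2524052507 /29694735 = -85.00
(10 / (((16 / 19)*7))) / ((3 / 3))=95 / 56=1.70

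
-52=-52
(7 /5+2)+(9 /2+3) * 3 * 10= 1142 /5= 228.40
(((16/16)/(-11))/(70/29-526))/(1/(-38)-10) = -551/31818072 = -0.00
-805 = -805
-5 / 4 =-1.25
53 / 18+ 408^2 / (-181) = -2986759 / 3258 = -916.75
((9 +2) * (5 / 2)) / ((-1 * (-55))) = 1 / 2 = 0.50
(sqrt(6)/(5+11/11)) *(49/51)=49 *sqrt(6)/306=0.39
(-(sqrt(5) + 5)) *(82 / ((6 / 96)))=-9493.72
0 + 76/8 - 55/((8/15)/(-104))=21469/2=10734.50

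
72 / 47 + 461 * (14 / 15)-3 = 302303 / 705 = 428.80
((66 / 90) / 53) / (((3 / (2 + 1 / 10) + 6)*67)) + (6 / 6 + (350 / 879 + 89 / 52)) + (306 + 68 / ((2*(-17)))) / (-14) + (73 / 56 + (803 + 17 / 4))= 2991704863113 / 3787212520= 789.95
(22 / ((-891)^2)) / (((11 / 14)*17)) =28 / 13495977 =0.00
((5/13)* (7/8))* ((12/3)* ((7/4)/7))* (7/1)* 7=1715/104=16.49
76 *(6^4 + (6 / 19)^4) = 675589248 / 6859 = 98496.76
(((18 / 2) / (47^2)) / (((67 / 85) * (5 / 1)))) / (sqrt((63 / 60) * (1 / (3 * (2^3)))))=612 * sqrt(70) / 1036021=0.00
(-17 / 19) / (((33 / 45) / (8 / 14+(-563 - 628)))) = 2124915 / 1463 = 1452.44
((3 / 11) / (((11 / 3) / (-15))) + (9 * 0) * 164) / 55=-27 / 1331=-0.02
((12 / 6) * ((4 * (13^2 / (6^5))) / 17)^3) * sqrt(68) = 4826809 * sqrt(17) / 9023511051648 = 0.00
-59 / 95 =-0.62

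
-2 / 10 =-1 / 5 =-0.20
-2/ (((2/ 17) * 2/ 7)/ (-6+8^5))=-1949339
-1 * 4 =-4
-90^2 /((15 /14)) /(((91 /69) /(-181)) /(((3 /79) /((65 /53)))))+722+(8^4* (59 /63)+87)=30929016089 /841113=36771.53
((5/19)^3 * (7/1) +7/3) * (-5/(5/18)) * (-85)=25825380/6859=3765.18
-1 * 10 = -10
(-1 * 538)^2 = 289444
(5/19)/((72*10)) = 1/2736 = 0.00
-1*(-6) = 6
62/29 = 2.14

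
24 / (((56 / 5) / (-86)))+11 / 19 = -24433 / 133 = -183.71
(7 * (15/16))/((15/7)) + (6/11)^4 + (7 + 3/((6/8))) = 3314961/234256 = 14.15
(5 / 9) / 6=5 / 54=0.09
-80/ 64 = -5/ 4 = -1.25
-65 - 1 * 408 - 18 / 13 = -6167 / 13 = -474.38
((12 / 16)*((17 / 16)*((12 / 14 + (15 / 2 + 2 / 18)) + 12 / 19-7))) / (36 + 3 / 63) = 85459 / 1841024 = 0.05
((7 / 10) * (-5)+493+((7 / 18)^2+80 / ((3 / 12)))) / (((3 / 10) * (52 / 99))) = 1109845 / 216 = 5138.17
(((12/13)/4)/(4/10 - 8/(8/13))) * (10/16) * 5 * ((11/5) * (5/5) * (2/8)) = -275/8736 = -0.03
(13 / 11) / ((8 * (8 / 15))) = 195 / 704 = 0.28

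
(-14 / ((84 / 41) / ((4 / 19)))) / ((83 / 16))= -1312 / 4731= -0.28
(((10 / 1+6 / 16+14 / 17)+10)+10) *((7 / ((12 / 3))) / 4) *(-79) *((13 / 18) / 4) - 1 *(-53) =-22199311 / 156672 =-141.69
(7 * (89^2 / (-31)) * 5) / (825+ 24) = -10.53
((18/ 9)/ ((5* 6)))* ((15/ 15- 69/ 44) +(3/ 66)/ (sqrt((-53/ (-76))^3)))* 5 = -25/ 132 +76* sqrt(1007)/ 92697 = -0.16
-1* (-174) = 174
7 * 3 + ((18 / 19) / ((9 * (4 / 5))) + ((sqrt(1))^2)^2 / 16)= 6443 / 304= 21.19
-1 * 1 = -1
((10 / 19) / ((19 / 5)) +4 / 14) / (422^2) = 268 / 112504567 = 0.00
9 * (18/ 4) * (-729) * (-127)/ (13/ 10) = 37496115/ 13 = 2884316.54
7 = 7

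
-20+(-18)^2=304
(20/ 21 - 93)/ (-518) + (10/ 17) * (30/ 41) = 4610701/ 7581966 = 0.61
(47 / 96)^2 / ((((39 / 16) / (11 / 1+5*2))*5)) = 15463 / 37440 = 0.41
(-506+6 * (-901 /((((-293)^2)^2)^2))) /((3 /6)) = -54969460595032590511024 /54317648809320741601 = -1012.00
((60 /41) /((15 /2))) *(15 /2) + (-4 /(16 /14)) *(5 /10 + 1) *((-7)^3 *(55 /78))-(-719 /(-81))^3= 1295765978119 /2266064424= 571.81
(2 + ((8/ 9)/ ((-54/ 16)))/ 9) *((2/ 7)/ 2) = 4310/ 15309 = 0.28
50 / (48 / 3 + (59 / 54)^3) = 7873200 / 2724803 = 2.89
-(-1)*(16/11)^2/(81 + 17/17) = 128/4961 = 0.03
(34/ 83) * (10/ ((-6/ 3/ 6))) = -1020/ 83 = -12.29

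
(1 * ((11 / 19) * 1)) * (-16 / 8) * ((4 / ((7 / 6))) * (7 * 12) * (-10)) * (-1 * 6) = -380160 / 19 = -20008.42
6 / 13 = 0.46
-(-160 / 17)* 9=1440 / 17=84.71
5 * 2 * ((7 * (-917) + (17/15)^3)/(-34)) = 21659212/11475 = 1887.51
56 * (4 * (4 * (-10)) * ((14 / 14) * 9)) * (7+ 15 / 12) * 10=-6652800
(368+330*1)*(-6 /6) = -698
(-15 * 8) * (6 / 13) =-720 / 13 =-55.38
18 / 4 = 9 / 2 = 4.50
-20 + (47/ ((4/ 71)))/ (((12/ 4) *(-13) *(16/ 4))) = -15817/ 624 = -25.35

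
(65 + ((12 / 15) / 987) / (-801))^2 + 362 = 71675061433423891 / 15625695114225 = 4587.00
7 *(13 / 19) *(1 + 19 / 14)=11.29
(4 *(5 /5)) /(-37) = -4 /37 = -0.11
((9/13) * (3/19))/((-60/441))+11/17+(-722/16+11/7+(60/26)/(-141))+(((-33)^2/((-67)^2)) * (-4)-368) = -102372275709981/248056932760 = -412.70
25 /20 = 5 /4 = 1.25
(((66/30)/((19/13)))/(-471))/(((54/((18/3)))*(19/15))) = -143/510093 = -0.00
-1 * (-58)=58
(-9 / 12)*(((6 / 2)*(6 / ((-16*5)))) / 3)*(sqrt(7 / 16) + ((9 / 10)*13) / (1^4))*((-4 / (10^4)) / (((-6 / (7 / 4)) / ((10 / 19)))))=21*sqrt(7) / 24320000 + 2457 / 60800000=0.00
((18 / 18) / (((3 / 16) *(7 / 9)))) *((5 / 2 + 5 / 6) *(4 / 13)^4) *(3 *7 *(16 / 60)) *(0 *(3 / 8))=0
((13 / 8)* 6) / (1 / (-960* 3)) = -28080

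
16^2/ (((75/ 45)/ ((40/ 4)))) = 1536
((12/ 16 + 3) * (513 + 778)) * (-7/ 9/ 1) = -45185/ 12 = -3765.42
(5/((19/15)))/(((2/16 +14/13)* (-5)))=-312/475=-0.66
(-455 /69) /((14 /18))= -195 /23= -8.48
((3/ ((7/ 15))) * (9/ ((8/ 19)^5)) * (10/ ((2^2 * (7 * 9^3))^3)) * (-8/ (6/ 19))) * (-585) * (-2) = -76449556625/ 501739621318656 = -0.00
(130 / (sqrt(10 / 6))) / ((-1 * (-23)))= 26 * sqrt(15) / 23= 4.38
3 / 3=1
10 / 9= 1.11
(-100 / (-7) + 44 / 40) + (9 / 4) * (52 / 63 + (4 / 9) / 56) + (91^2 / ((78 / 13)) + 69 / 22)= 1400.56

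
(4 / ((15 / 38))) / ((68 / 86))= 3268 / 255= 12.82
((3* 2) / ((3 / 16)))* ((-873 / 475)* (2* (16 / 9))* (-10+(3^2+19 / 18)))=-49664 / 4275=-11.62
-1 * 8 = -8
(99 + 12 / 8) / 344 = 201 / 688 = 0.29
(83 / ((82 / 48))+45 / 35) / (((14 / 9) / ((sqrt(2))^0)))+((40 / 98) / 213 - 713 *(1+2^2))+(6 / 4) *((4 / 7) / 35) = -15117937949 / 4279170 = -3532.91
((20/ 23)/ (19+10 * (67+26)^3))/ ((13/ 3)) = 60/ 2405033111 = 0.00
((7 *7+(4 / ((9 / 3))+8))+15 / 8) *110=79475 / 12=6622.92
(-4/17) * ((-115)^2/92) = -575/17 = -33.82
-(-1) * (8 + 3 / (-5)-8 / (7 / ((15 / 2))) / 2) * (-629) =-68561 / 35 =-1958.89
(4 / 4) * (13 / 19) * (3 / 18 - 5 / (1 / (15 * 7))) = -40937 / 114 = -359.10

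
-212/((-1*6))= 106/3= 35.33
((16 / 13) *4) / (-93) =-64 / 1209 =-0.05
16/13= 1.23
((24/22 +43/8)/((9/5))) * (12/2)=2845/132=21.55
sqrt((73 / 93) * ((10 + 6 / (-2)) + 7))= sqrt(95046) / 93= 3.32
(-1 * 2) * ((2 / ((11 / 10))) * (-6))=240 / 11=21.82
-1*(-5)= 5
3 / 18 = 1 / 6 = 0.17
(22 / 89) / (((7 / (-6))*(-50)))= 66 / 15575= 0.00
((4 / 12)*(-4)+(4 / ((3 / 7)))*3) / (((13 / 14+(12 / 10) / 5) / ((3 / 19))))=28000 / 7771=3.60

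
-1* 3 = -3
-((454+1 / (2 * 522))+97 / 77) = -36597497 / 80388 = -455.26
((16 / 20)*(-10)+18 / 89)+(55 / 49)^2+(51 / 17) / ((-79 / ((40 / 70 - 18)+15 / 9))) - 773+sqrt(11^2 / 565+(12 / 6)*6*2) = -13149610177 / 16881431+sqrt(7729765) / 565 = -774.02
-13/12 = -1.08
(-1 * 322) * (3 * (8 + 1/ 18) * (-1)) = 23345/ 3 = 7781.67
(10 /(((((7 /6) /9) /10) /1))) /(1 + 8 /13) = 23400 /49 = 477.55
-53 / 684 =-0.08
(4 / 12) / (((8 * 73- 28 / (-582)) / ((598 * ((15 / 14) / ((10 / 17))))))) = 1479153 / 2379412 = 0.62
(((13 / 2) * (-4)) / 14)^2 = 169 / 49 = 3.45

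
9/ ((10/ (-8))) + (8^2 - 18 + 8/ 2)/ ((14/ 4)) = 248/ 35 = 7.09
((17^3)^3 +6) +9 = 118587876512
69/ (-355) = -69/ 355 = -0.19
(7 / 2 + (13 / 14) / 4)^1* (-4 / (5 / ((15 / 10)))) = -627 / 140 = -4.48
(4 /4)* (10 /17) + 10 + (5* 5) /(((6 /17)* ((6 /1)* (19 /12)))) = 17485 /969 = 18.04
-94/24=-47/12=-3.92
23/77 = 0.30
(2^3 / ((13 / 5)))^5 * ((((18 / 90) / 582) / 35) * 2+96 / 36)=185413632000 / 252107947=735.45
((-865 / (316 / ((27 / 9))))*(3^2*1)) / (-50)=4671 / 3160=1.48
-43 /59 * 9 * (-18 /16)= 3483 /472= 7.38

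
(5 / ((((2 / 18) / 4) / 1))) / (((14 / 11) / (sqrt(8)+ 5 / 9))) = 550 / 7+ 1980*sqrt(2) / 7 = 478.59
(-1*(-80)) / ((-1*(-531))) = 0.15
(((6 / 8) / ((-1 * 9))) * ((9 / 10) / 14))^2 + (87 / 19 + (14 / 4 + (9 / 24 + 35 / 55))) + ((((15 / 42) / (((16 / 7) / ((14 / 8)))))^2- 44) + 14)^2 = 62170386000107881 / 68726187622400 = 904.61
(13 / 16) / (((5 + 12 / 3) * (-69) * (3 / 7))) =-91 / 29808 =-0.00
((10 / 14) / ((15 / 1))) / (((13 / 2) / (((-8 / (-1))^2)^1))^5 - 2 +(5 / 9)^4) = -75144747810816 / 3005738500320661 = -0.03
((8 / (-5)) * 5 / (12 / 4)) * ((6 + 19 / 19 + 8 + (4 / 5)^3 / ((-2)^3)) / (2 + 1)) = -14936 / 1125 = -13.28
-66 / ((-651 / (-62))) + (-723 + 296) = -3033 / 7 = -433.29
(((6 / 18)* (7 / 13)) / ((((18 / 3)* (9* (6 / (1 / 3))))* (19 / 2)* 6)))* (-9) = -7 / 240084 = -0.00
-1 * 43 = -43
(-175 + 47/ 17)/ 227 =-2928/ 3859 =-0.76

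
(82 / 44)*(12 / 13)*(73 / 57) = 5986 / 2717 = 2.20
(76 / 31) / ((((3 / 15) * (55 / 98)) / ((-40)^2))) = 11916800 / 341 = 34946.63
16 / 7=2.29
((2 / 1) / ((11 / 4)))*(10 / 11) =80 / 121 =0.66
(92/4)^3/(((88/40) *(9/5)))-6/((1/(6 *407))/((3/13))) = -397369/1287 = -308.76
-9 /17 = -0.53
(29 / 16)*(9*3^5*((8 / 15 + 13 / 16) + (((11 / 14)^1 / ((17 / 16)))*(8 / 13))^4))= 40356447747989999823 / 7331135126631680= 5504.80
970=970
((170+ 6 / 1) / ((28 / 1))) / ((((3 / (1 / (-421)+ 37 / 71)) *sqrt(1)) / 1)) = 682264 / 627711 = 1.09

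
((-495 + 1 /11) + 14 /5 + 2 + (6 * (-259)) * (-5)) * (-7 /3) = -2802758 /165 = -16986.41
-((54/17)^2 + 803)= -234983/289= -813.09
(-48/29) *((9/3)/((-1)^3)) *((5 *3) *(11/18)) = 1320/29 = 45.52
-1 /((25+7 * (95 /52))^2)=-0.00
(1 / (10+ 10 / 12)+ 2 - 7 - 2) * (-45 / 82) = 4041 / 1066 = 3.79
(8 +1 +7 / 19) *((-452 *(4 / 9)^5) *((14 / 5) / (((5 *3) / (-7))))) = 8073920512 / 84144825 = 95.95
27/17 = 1.59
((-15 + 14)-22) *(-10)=230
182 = 182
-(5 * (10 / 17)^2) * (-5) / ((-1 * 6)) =-1250 / 867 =-1.44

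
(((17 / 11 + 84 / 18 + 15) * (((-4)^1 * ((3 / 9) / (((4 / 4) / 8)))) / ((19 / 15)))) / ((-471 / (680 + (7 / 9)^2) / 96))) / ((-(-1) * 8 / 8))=197582336000 / 7973559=24779.69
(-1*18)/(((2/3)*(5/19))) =-513/5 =-102.60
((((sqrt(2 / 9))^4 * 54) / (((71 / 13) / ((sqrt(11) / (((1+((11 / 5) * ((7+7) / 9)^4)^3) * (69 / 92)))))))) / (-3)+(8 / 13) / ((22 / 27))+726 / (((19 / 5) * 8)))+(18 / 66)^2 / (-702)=8835811 / 358644 - 41841412812000 * sqrt(11) / 412318305808778167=24.64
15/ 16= 0.94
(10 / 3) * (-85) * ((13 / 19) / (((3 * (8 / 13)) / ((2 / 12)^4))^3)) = -12138425 / 857617411866624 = -0.00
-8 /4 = -2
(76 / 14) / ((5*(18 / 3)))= 19 / 105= 0.18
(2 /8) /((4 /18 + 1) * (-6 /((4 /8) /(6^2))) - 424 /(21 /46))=-21 /122368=-0.00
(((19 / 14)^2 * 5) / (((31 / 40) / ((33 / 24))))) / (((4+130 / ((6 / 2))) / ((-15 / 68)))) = -4467375 / 58669856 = -0.08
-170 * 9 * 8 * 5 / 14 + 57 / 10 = -305601 / 70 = -4365.73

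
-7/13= -0.54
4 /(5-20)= -4 /15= -0.27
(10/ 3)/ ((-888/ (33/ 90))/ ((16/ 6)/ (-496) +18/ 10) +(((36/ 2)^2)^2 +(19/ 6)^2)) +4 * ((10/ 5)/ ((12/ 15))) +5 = 1027440376425/ 68495878223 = 15.00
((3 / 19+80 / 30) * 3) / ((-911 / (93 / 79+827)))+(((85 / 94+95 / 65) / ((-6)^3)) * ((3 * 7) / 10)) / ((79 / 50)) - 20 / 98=-46701486541901 / 5895204181776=-7.92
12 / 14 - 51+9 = -288 / 7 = -41.14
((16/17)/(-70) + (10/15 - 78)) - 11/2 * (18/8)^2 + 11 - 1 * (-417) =18438877/57120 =322.81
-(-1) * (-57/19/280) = -3/280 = -0.01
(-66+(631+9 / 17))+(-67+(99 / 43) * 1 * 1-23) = 477.83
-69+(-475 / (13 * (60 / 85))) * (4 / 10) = -6997 / 78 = -89.71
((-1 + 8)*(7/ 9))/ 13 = 49/ 117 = 0.42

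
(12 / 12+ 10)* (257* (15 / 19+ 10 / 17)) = 1258015 / 323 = 3894.78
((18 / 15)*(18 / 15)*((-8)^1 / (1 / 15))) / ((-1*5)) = 864 / 25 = 34.56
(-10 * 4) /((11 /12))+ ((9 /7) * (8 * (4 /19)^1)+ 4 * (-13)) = -136748 /1463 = -93.47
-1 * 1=-1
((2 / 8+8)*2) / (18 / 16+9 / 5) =220 / 39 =5.64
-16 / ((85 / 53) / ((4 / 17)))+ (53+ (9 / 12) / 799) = 13760539 / 271660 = 50.65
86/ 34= 43/ 17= 2.53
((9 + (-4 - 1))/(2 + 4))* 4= 8/3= 2.67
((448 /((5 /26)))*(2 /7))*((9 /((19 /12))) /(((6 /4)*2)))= 119808 /95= 1261.14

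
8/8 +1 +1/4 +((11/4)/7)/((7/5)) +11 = 663/49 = 13.53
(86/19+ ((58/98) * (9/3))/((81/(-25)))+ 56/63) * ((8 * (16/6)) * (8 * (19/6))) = 31320832/11907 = 2630.46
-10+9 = -1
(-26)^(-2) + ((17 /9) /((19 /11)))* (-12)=-505591 /38532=-13.12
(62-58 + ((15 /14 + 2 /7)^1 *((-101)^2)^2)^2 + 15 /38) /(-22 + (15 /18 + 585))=222819424317090091275 /6299146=35372957590932.18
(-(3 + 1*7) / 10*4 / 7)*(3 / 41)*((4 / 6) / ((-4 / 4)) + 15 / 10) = -10 / 287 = -0.03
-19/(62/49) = -931/62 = -15.02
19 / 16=1.19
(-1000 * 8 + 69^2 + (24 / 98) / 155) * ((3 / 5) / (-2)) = 73800579 / 75950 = 971.70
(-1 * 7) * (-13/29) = 91/29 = 3.14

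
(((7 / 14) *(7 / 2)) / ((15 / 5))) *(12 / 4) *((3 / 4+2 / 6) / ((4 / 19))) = 1729 / 192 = 9.01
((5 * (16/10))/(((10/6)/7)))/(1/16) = 2688/5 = 537.60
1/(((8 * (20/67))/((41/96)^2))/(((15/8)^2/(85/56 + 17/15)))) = 59129175/583794688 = 0.10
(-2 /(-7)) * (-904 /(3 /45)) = -27120 /7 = -3874.29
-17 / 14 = -1.21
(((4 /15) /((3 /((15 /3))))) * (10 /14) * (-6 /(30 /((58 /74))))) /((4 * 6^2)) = -29 /83916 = -0.00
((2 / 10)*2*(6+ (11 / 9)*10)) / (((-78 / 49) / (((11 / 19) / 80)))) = -0.03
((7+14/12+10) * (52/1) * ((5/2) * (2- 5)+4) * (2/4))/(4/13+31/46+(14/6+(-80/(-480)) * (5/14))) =-489.91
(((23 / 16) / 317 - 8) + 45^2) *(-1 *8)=-10230247 / 634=-16136.04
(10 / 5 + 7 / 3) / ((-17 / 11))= -143 / 51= -2.80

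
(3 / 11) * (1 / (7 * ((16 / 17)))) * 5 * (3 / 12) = 255 / 4928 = 0.05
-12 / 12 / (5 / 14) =-14 / 5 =-2.80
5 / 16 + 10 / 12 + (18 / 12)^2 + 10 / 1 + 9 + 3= 1219 / 48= 25.40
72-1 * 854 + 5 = -777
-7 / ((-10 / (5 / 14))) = 1 / 4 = 0.25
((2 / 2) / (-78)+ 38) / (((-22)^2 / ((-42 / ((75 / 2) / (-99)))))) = 8.70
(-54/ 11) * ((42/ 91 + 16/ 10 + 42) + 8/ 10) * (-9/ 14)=708588/ 5005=141.58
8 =8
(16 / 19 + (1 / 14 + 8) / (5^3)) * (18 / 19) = 271323 / 315875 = 0.86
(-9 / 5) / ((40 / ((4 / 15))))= -3 / 250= -0.01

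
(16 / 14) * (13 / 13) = 8 / 7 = 1.14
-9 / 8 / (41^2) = -9 / 13448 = -0.00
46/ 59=0.78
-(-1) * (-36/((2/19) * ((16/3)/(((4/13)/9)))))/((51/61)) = -1159/442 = -2.62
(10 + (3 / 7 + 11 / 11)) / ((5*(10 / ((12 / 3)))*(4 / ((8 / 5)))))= 64 / 175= 0.37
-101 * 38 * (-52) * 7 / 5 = 1397032 / 5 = 279406.40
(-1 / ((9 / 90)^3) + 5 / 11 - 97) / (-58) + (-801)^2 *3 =1924821.91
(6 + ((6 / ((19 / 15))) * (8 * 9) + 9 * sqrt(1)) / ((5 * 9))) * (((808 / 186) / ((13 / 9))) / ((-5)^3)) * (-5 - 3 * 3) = 22211112 / 4785625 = 4.64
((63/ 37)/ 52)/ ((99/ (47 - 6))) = 287/ 21164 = 0.01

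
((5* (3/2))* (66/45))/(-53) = -11/53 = -0.21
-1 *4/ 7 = -4/ 7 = -0.57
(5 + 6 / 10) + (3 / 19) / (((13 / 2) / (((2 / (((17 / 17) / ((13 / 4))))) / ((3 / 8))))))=572 / 95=6.02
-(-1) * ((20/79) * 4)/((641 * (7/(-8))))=-640/354473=-0.00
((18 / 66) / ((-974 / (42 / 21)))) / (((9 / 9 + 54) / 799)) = -2397 / 294635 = -0.01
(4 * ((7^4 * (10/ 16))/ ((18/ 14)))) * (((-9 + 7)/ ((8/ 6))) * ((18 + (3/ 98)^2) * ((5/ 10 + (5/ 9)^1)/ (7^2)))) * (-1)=608285/ 224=2715.56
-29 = -29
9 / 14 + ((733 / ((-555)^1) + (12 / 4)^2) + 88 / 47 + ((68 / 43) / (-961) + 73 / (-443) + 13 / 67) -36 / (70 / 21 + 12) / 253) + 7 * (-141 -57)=-3585823194187826942263 / 2606379229863377430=-1375.79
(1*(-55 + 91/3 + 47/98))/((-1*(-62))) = -7111/18228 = -0.39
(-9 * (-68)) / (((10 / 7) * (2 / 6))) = 6426 / 5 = 1285.20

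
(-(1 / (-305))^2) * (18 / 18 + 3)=-4 / 93025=-0.00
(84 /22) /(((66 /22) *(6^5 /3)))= 7 /14256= 0.00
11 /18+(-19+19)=11 /18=0.61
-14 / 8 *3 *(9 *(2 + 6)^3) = -24192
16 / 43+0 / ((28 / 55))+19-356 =-14475 / 43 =-336.63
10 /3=3.33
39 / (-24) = -13 / 8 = -1.62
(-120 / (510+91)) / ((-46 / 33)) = 1980 / 13823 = 0.14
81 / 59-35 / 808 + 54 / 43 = 5299757 / 2049896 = 2.59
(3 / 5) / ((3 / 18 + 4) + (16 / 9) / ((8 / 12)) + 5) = 18 / 355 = 0.05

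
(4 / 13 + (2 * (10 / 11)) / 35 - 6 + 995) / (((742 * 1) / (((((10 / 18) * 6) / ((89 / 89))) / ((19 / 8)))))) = 39613960 / 21168147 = 1.87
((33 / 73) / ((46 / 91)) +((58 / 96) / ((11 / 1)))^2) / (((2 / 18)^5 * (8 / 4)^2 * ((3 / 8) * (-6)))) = -306184530735 / 52008704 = -5887.18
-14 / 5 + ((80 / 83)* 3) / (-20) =-2.94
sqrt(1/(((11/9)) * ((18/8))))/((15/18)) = 12 * sqrt(11)/55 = 0.72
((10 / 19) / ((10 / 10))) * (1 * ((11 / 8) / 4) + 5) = 2.81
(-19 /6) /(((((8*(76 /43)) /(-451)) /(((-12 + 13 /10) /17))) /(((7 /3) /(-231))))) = 0.64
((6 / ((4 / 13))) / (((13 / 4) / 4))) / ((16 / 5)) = 15 / 2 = 7.50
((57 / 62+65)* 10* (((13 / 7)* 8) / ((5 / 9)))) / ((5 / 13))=49730616 / 1085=45834.67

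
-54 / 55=-0.98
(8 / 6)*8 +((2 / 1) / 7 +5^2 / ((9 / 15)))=1105 / 21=52.62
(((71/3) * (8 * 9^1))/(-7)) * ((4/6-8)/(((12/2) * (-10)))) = -3124/105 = -29.75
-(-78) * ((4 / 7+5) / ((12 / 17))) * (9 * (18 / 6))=232713 / 14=16622.36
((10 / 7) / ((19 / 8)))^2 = 6400 / 17689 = 0.36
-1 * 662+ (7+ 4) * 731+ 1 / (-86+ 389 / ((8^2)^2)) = 2596422497 / 351867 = 7378.99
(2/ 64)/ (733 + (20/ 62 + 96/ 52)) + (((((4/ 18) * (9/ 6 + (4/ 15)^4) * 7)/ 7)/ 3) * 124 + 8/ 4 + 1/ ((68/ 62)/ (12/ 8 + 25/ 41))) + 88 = 955158085090006721/ 9032409770940000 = 105.75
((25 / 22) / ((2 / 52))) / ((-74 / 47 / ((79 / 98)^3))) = -7531170725 / 766130288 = -9.83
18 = 18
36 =36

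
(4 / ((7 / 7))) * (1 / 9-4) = -140 / 9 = -15.56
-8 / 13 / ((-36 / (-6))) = -4 / 39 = -0.10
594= 594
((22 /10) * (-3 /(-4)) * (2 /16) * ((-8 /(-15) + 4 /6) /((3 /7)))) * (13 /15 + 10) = 12551 /2000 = 6.28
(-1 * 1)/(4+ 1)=-1/5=-0.20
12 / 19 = 0.63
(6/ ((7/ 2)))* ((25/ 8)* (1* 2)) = 75/ 7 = 10.71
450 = 450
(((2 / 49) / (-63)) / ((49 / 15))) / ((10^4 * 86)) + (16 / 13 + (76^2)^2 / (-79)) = -1880642999710945027 / 4453283562000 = -422304.79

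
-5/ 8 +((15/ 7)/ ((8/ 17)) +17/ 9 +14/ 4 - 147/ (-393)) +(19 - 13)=129502/ 8253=15.69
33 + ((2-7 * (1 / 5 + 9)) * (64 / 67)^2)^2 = 1649785989129 / 503778025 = 3274.83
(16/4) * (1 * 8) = 32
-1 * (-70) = 70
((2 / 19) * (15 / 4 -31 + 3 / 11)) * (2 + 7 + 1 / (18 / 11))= -205351 / 7524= -27.29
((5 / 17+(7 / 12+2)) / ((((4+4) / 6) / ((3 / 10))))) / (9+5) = 1761 / 38080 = 0.05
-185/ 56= -3.30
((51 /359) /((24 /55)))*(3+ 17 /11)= 2125 /1436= 1.48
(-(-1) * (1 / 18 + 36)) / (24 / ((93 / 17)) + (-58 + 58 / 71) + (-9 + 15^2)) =1428449 / 6465816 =0.22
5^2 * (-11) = -275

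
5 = 5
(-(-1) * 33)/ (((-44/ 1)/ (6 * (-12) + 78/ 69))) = 2445/ 46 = 53.15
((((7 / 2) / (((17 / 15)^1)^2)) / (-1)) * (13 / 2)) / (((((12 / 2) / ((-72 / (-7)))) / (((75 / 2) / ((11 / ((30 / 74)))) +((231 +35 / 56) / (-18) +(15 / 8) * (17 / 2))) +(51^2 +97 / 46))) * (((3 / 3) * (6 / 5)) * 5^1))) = -13195.70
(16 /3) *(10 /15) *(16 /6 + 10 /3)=64 /3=21.33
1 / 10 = 0.10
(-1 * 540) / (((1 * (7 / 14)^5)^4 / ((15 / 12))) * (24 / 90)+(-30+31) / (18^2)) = -71663616000 / 409627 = -174948.47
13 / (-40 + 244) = 13 / 204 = 0.06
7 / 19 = 0.37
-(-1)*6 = 6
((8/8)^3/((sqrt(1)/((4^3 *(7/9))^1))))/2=224/9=24.89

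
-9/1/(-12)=3/4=0.75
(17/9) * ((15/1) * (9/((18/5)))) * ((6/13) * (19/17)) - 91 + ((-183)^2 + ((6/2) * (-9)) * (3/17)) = 7387980/221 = 33429.77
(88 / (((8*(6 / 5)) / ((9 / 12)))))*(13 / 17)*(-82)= -29315 / 68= -431.10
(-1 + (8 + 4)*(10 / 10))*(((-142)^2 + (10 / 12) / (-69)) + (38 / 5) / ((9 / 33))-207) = 455055139 / 2070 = 219833.40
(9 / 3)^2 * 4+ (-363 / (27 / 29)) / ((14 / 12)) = -6262 / 21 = -298.19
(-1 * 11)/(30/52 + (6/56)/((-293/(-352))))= -586586/37629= -15.59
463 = 463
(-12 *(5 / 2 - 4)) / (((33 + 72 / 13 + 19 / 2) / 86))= 40248 / 1249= 32.22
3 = 3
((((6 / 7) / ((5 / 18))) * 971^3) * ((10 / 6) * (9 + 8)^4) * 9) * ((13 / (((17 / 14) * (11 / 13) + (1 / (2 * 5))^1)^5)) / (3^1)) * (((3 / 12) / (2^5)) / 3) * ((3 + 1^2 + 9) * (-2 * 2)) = -35999711728490461158365396875 / 31581612687816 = -1139894662262732.95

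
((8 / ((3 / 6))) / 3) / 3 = 16 / 9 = 1.78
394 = 394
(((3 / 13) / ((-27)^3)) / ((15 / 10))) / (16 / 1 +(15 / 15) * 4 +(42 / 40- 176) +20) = 40 / 690617421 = 0.00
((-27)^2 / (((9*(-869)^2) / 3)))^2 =59049 / 570268135921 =0.00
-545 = -545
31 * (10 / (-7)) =-310 / 7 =-44.29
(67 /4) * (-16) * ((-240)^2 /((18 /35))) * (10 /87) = -300160000 /87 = -3450114.94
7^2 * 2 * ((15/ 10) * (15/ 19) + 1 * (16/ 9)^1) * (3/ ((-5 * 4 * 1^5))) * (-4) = 49637/ 285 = 174.16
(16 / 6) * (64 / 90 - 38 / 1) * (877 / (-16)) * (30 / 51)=1471606 / 459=3206.11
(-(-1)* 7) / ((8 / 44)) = 77 / 2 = 38.50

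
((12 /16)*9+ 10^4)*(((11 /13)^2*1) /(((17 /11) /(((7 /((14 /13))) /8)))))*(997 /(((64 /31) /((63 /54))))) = 886630438001 /417792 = 2122181.46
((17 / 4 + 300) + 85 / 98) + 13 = 62351 / 196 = 318.12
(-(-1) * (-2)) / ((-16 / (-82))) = -41 / 4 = -10.25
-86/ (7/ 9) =-774/ 7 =-110.57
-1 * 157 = -157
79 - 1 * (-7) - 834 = -748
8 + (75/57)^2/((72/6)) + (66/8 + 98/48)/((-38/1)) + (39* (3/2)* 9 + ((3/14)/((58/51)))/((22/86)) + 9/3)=6940439553/12897808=538.11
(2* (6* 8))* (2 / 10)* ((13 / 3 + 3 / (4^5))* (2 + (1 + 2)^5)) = 652729 / 32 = 20397.78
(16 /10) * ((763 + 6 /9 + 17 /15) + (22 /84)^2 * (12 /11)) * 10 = 8994928 /735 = 12238.00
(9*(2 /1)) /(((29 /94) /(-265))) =-15461.38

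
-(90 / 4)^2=-506.25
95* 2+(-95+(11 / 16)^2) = 24441 / 256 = 95.47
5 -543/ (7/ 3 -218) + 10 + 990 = 651864/ 647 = 1007.52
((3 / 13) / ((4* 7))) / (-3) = -1 / 364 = -0.00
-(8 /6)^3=-64 /27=-2.37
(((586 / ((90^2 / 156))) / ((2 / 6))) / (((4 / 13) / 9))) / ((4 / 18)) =445653 / 100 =4456.53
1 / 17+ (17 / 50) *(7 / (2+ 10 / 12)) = 382 / 425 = 0.90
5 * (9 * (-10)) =-450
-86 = -86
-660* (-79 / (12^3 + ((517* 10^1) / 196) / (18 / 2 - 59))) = 51097200 / 1692923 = 30.18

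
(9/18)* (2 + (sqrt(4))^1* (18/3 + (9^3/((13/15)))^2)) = 119575408/169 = 707546.79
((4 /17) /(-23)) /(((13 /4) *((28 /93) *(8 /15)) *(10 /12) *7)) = -837 /249067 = -0.00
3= 3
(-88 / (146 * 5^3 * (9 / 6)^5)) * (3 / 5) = -1408 / 3695625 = -0.00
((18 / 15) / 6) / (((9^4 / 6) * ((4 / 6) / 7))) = 7 / 3645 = 0.00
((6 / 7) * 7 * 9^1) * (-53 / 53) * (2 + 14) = -864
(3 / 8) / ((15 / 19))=19 / 40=0.48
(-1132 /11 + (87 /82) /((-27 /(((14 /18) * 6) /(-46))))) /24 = -57641471 /13443408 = -4.29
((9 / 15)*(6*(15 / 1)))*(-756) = -40824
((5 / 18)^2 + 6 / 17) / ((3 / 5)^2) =59225 / 49572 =1.19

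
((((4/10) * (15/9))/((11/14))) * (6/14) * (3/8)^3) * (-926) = -12501/704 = -17.76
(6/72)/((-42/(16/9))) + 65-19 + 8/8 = 26647/567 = 47.00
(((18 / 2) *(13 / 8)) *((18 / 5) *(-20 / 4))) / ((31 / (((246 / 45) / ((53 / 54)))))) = -388557 / 8215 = -47.30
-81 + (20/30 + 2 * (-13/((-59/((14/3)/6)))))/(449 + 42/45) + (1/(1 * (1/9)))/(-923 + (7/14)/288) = -51447151142683/635091151731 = -81.01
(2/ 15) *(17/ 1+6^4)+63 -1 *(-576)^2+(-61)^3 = -8377784/ 15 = -558518.93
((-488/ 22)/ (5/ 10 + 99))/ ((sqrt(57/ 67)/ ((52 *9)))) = -76128 *sqrt(3819)/ 41591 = -113.11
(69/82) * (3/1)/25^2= 207/51250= 0.00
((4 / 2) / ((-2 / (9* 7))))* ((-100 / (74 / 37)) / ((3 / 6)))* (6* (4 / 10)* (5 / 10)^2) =3780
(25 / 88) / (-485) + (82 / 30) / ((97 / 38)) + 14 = 1929589 / 128040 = 15.07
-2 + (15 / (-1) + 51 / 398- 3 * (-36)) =36269 / 398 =91.13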